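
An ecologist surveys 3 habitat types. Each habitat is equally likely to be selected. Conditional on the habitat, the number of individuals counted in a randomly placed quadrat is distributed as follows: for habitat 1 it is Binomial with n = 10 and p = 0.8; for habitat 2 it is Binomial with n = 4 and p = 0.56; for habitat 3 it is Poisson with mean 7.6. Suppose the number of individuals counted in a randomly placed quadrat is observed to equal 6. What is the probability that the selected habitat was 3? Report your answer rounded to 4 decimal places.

Likelihoods P(X=6 | ·): 1: 0.0880804; 2: 0; 3: 0.13394.
Posterior ∝ prior × likelihood. Numerator for 3: 0.333333·0.13394 = 0.0446467.
Normalizing constant: 0.333333·0.0880804 + 0.333333·0 + 0.333333·0.13394 = 0.0740069.
P(3 | observation) = 0.0446467 / 0.0740069 = 0.603278.

0.6033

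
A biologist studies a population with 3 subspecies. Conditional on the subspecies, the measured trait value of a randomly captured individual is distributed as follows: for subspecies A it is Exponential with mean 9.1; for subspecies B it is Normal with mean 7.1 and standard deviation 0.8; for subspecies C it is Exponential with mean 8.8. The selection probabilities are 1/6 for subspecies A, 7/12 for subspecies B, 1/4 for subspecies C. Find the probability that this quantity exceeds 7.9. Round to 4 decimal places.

0.2644

Conditional on each subspecies, P(X > 7.9): A: 0.419735; B: 0.158655; C: 0.407495.
By total probability, P(X > 7.9) = 0.166667·0.419735 + 0.583333·0.158655 + 0.25·0.407495 = 0.264378.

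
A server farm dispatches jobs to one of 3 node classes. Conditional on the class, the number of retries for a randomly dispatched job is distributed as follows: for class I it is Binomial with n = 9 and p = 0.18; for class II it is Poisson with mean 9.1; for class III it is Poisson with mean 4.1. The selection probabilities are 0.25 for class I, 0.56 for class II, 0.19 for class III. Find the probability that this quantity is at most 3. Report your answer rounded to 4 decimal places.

Conditional on each class, P(X ≤ 3): I: 0.938466; II: 0.019776; III: 0.414182.
By total probability, P(X ≤ 3) = 0.25·0.938466 + 0.56·0.019776 + 0.19·0.414182 = 0.324386.

0.3244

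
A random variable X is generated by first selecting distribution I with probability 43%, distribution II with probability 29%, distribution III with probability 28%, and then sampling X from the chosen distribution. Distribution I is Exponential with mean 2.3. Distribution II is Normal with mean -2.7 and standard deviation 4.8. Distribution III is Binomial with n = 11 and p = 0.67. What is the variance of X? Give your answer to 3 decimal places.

24.084

Per component, I: μ=2.3, E[X²]=10.58; II: μ=-2.7, E[X²]=30.33; III: μ=7.37, E[X²]=56.749.
E[X] = 0.43·2.3 + 0.29·-2.7 + 0.28·7.37 = 2.2696.
E[X²] = 0.43·10.58 + 0.29·30.33 + 0.28·56.749 = 29.2348.
Var(X) = E[X²] − (E[X])² = 29.2348 − 5.15108 = 24.0837.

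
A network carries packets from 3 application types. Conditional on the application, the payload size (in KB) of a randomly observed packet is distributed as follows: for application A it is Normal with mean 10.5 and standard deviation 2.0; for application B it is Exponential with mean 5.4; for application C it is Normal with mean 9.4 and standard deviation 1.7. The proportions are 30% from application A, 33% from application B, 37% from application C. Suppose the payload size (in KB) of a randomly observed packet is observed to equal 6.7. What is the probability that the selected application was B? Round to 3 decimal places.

Likelihoods f(6.7 | ·): A: 0.0328079; B: 0.05355; C: 0.0664828.
Posterior ∝ prior × likelihood. Numerator for B: 0.33·0.05355 = 0.0176715.
Normalizing constant: 0.3·0.0328079 + 0.33·0.05355 + 0.37·0.0664828 = 0.0521125.
P(B | observation) = 0.0176715 / 0.0521125 = 0.339103.

0.339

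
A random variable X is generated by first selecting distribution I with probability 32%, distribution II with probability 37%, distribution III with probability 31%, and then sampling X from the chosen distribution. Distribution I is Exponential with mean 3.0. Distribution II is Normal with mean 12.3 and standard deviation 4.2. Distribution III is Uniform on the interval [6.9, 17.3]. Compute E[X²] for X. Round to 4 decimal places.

116.4453

For each component E[X²] = Var + (mean)², giving I: 18; II: 168.93; III: 155.423.
Overall E[X²] = 0.32·18 + 0.37·168.93 + 0.31·155.423 = 116.445.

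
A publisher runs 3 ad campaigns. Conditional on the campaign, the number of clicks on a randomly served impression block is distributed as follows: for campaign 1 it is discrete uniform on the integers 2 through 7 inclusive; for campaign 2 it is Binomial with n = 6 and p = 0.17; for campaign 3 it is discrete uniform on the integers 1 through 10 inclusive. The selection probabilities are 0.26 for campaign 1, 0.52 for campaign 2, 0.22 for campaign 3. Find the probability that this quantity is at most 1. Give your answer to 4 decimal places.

Conditional on each campaign, P(X ≤ 1): 1: 0; 2: 0.728723; 3: 0.1.
By total probability, P(X ≤ 1) = 0.26·0 + 0.52·0.728723 + 0.22·0.1 = 0.400936.

0.4009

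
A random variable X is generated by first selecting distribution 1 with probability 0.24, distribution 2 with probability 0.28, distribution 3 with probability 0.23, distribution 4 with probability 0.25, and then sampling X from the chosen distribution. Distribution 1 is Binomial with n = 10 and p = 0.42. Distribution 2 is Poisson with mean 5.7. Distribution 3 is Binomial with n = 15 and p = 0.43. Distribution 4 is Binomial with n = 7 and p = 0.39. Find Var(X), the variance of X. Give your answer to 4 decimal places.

Per component, 1: μ=4.2, E[X²]=20.076; 2: μ=5.7, E[X²]=38.19; 3: μ=6.45, E[X²]=45.279; 4: μ=2.73, E[X²]=9.1182.
E[X] = 0.24·4.2 + 0.28·5.7 + 0.23·6.45 + 0.25·2.73 = 4.77.
E[X²] = 0.24·20.076 + 0.28·38.19 + 0.23·45.279 + 0.25·9.1182 = 28.2052.
Var(X) = E[X²] − (E[X])² = 28.2052 − 22.7529 = 5.45226.

5.4523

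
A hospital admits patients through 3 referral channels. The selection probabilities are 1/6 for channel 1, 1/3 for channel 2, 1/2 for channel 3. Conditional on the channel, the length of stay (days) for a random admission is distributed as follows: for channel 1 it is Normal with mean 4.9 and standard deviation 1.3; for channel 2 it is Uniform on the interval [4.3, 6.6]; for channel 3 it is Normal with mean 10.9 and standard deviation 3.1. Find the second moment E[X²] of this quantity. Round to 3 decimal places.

78.541

For each component E[X²] = Var + (mean)², giving 1: 25.7; 2: 30.1433; 3: 128.42.
Overall E[X²] = 0.166667·25.7 + 0.333333·30.1433 + 0.5·128.42 = 78.5411.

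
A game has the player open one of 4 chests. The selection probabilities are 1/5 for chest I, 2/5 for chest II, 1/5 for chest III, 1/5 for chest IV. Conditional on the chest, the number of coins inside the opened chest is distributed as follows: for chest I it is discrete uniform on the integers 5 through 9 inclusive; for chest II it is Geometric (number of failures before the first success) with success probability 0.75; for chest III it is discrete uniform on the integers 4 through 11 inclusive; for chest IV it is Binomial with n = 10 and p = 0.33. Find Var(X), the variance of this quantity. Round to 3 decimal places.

Per component, I: μ=7, E[X²]=51; II: μ=0.333333, E[X²]=0.555556; III: μ=7.5, E[X²]=61.5; IV: μ=3.3, E[X²]=13.101.
E[X] = 0.2·7 + 0.4·0.333333 + 0.2·7.5 + 0.2·3.3 = 3.69333.
E[X²] = 0.2·51 + 0.4·0.555556 + 0.2·61.5 + 0.2·13.101 = 25.3424.
Var(X) = E[X²] − (E[X])² = 25.3424 − 13.6407 = 11.7017.

11.702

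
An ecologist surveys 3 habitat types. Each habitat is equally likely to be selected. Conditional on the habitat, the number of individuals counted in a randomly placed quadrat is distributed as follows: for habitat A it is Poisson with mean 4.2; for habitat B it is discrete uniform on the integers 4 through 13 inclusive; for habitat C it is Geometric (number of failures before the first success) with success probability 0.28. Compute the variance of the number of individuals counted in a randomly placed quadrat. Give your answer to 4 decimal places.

Per component, A: μ=4.2, E[X²]=21.84; B: μ=8.5, E[X²]=80.5; C: μ=2.57143, E[X²]=15.7959.
E[X] = 0.333333·4.2 + 0.333333·8.5 + 0.333333·2.57143 = 5.09048.
E[X²] = 0.333333·21.84 + 0.333333·80.5 + 0.333333·15.7959 = 39.3786.
Var(X) = E[X²] − (E[X])² = 39.3786 − 25.9129 = 13.4657.

13.4657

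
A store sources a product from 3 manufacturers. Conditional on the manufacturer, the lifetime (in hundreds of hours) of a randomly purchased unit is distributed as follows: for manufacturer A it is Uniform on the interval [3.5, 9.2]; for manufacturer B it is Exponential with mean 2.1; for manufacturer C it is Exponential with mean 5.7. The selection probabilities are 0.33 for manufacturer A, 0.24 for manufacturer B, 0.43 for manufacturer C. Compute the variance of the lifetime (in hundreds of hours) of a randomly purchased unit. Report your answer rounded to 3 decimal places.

18.751

Per component, A: μ=6.35, E[X²]=43.03; B: μ=2.1, E[X²]=8.82; C: μ=5.7, E[X²]=64.98.
E[X] = 0.33·6.35 + 0.24·2.1 + 0.43·5.7 = 5.0505.
E[X²] = 0.33·43.03 + 0.24·8.82 + 0.43·64.98 = 44.2581.
Var(X) = E[X²] − (E[X])² = 44.2581 − 25.5076 = 18.7505.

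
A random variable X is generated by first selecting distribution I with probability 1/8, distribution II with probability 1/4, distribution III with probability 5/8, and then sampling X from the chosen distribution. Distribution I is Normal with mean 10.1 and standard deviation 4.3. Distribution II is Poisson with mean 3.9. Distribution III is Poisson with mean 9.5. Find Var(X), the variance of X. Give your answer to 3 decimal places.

Per component, I: μ=10.1, E[X²]=120.5; II: μ=3.9, E[X²]=19.11; III: μ=9.5, E[X²]=99.75.
E[X] = 0.125·10.1 + 0.25·3.9 + 0.625·9.5 = 8.175.
E[X²] = 0.125·120.5 + 0.25·19.11 + 0.625·99.75 = 82.1838.
Var(X) = E[X²] − (E[X])² = 82.1838 − 66.8306 = 15.3531.

15.353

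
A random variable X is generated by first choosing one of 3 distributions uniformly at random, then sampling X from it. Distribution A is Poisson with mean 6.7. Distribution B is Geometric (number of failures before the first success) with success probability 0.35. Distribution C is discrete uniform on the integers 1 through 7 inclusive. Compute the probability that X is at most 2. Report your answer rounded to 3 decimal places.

0.349

Conditional on each component, P(X ≤ 2): A: 0.0371058; B: 0.725375; C: 0.285714.
By total probability, P(X ≤ 2) = 0.333333·0.0371058 + 0.333333·0.725375 + 0.333333·0.285714 = 0.349398.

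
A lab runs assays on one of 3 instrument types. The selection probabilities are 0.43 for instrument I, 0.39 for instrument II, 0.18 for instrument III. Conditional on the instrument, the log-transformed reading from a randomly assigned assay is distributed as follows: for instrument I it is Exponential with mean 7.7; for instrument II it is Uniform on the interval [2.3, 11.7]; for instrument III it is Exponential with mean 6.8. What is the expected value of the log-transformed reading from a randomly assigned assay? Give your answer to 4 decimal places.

Component means — I: 7.7; II: 7; III: 6.8.
E[X] = 0.43·7.7 + 0.39·7 + 0.18·6.8 = 7.265.

7.2650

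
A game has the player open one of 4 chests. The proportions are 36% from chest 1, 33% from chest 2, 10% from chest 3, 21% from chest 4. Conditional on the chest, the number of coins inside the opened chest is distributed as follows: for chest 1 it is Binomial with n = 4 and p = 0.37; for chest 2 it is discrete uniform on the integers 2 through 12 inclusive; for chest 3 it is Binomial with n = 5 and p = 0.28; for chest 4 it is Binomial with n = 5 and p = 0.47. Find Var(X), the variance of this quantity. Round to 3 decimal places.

Per component, 1: μ=1.48, E[X²]=3.1228; 2: μ=7, E[X²]=59; 3: μ=1.4, E[X²]=2.968; 4: μ=2.35, E[X²]=6.768.
E[X] = 0.36·1.48 + 0.33·7 + 0.1·1.4 + 0.21·2.35 = 3.4763.
E[X²] = 0.36·3.1228 + 0.33·59 + 0.1·2.968 + 0.21·6.768 = 22.3123.
Var(X) = E[X²] − (E[X])² = 22.3123 − 12.0847 = 10.2276.

10.228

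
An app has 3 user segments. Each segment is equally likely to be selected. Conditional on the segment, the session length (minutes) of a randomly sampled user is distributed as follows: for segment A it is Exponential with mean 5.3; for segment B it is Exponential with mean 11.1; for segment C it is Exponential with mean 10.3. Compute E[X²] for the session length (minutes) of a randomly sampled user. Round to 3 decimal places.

For each component E[X²] = Var + (mean)², giving A: 56.18; B: 246.42; C: 212.18.
Overall E[X²] = 0.333333·56.18 + 0.333333·246.42 + 0.333333·212.18 = 171.593.

171.593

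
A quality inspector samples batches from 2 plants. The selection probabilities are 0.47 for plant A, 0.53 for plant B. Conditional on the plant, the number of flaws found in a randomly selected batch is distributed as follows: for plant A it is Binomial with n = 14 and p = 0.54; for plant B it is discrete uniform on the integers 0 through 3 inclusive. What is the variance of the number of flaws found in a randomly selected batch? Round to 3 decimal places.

Per component, A: μ=7.56, E[X²]=60.6312; B: μ=1.5, E[X²]=3.5.
E[X] = 0.47·7.56 + 0.53·1.5 = 4.3482.
E[X²] = 0.47·60.6312 + 0.53·3.5 = 30.3517.
Var(X) = E[X²] − (E[X])² = 30.3517 − 18.9068 = 11.4448.

11.445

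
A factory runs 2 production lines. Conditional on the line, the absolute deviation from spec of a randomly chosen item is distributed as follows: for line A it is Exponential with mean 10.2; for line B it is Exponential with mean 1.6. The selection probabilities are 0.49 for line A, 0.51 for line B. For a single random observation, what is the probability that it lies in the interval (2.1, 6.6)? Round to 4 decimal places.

0.2713

Conditional on each line, P(2.1 < X < 6.6): A: 0.290345; B: 0.252983.
By total probability, P(2.1 < X < 6.6) = 0.49·0.290345 + 0.51·0.252983 = 0.27129.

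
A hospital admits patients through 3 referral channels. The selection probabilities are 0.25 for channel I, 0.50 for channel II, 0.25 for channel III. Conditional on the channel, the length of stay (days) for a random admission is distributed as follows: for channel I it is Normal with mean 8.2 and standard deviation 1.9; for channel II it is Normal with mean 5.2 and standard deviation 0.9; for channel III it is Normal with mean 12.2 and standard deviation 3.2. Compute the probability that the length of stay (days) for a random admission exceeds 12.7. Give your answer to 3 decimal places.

0.112

Conditional on each channel, P(X > 12.7): I: 0.0089321; II: 0; III: 0.437918.
By total probability, P(X > 12.7) = 0.25·0.0089321 + 0.5·0 + 0.25·0.437918 = 0.111713.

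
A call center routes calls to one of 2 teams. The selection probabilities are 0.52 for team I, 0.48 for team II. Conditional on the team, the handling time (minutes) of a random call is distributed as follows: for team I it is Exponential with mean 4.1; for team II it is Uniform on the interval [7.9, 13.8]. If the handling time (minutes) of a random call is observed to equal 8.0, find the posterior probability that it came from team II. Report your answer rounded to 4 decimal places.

0.8186

Likelihoods f(8.0 | ·): I: 0.0346587; II: 0.169492.
Posterior ∝ prior × likelihood. Numerator for II: 0.48·0.169492 = 0.0813559.
Normalizing constant: 0.52·0.0346587 + 0.48·0.169492 = 0.0993785.
P(II | observation) = 0.0813559 / 0.0993785 = 0.818648.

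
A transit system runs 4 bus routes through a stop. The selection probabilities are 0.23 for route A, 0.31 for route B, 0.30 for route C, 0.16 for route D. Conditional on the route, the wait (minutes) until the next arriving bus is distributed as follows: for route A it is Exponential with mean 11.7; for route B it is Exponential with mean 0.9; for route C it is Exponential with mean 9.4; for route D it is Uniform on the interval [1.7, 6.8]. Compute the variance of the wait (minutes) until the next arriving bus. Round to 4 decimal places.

77.8635

Per component, A: μ=11.7, E[X²]=273.78; B: μ=0.9, E[X²]=1.62; C: μ=9.4, E[X²]=176.72; D: μ=4.25, E[X²]=20.23.
E[X] = 0.23·11.7 + 0.31·0.9 + 0.3·9.4 + 0.16·4.25 = 6.47.
E[X²] = 0.23·273.78 + 0.31·1.62 + 0.3·176.72 + 0.16·20.23 = 119.724.
Var(X) = E[X²] − (E[X])² = 119.724 − 41.8609 = 77.8635.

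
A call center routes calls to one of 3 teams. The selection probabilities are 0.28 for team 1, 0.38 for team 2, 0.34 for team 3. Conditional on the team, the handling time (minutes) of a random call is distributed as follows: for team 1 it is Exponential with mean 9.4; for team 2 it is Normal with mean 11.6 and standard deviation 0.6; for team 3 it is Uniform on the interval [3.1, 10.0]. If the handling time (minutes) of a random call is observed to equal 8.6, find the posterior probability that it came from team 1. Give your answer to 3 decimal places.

0.195

Likelihoods f(8.6 | ·): 1: 0.0426127; 2: 2.47787e-06; 3: 0.144928.
Posterior ∝ prior × likelihood. Numerator for 1: 0.28·0.0426127 = 0.0119316.
Normalizing constant: 0.28·0.0426127 + 0.38·2.47787e-06 + 0.34·0.144928 = 0.0612079.
P(1 | observation) = 0.0119316 / 0.0612079 = 0.194935.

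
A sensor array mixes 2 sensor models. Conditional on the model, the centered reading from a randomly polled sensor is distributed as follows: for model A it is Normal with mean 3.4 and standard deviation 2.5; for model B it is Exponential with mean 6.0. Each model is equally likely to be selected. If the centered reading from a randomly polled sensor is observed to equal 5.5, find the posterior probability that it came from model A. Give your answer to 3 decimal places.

Likelihoods f(5.5 | ·): A: 0.112138; B: 0.0666416.
Posterior ∝ prior × likelihood. Numerator for A: 0.5·0.112138 = 0.0560688.
Normalizing constant: 0.5·0.112138 + 0.5·0.0666416 = 0.0893896.
P(A | observation) = 0.0560688 / 0.0893896 = 0.627241.

0.627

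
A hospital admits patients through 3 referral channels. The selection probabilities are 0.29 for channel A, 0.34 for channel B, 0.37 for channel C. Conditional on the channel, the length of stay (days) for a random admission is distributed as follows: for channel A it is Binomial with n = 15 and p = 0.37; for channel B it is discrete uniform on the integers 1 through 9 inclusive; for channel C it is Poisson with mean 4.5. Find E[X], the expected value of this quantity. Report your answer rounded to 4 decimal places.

4.9745

Component means — A: 5.55; B: 5; C: 4.5.
E[X] = 0.29·5.55 + 0.34·5 + 0.37·4.5 = 4.9745.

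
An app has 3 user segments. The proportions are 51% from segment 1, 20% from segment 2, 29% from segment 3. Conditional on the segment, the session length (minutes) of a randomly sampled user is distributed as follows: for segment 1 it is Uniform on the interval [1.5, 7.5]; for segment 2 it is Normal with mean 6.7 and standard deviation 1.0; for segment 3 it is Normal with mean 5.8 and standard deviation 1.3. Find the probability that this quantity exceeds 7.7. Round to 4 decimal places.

0.0526

Conditional on each segment, P(X > 7.7): 1: 0; 2: 0.158655; 3: 0.0719339.
By total probability, P(X > 7.7) = 0.51·0 + 0.2·0.158655 + 0.29·0.0719339 = 0.0525919.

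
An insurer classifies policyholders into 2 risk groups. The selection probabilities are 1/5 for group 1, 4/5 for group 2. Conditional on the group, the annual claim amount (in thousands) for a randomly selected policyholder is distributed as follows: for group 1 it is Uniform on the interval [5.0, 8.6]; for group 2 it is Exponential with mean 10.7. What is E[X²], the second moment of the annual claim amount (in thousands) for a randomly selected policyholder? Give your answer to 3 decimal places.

192.648

For each component E[X²] = Var + (mean)², giving 1: 47.32; 2: 228.98.
Overall E[X²] = 0.2·47.32 + 0.8·228.98 = 192.648.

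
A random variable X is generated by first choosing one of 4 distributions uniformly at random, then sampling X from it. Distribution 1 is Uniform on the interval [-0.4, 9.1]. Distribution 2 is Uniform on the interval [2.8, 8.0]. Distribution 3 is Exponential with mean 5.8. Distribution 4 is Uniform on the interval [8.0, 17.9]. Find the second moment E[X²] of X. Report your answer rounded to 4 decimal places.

75.2517

For each component E[X²] = Var + (mean)², giving 1: 26.4433; 2: 31.4133; 3: 67.28; 4: 175.87.
Overall E[X²] = 0.25·26.4433 + 0.25·31.4133 + 0.25·67.28 + 0.25·175.87 = 75.2517.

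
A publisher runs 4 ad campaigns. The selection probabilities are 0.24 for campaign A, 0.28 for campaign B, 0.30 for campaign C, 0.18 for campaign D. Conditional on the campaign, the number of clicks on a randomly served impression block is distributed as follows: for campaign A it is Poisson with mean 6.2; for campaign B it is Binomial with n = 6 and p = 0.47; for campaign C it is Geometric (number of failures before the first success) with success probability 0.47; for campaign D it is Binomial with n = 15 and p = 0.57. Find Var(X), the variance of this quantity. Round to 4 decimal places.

Per component, A: μ=6.2, E[X²]=44.64; B: μ=2.82, E[X²]=9.447; C: μ=1.12766, E[X²]=3.67089; D: μ=8.55, E[X²]=76.779.
E[X] = 0.24·6.2 + 0.28·2.82 + 0.3·1.12766 + 0.18·8.55 = 4.1549.
E[X²] = 0.24·44.64 + 0.28·9.447 + 0.3·3.67089 + 0.18·76.779 = 28.2802.
Var(X) = E[X²] − (E[X])² = 28.2802 − 17.2632 = 11.0171.

11.0171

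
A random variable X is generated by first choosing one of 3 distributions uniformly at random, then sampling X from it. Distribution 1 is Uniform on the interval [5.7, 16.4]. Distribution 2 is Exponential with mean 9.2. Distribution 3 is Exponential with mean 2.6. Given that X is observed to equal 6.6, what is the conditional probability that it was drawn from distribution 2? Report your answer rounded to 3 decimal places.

Likelihoods f(6.6 | ·): 1: 0.0934579; 2: 0.0530461; 3: 0.0303799.
Posterior ∝ prior × likelihood. Numerator for 2: 0.333333·0.0530461 = 0.017682.
Normalizing constant: 0.333333·0.0934579 + 0.333333·0.0530461 + 0.333333·0.0303799 = 0.0589613.
P(2 | observation) = 0.017682 / 0.0589613 = 0.299892.

0.300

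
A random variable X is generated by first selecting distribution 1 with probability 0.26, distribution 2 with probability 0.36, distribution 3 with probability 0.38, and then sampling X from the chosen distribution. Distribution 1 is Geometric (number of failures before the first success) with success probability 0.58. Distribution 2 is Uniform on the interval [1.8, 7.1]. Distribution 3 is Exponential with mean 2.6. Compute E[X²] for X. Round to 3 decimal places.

For each component E[X²] = Var + (mean)², giving 1: 1.77289; 2: 22.1433; 3: 13.52.
Overall E[X²] = 0.26·1.77289 + 0.36·22.1433 + 0.38·13.52 = 13.5702.

13.570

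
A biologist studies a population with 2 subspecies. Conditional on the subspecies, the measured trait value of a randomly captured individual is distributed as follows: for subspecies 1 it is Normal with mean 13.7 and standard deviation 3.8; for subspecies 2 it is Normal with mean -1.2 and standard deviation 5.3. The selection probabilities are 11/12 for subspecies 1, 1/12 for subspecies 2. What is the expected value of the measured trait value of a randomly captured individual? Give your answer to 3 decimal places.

12.458

Component means — 1: 13.7; 2: -1.2.
E[X] = 0.916667·13.7 + 0.0833333·-1.2 = 12.4583.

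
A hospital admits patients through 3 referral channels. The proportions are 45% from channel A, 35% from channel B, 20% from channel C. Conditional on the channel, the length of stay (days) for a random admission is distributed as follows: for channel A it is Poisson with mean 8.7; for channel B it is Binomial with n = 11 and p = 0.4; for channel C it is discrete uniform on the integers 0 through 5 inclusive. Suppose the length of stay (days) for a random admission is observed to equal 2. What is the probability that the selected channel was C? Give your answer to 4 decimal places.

Likelihoods P(X=2 | ·): A: 0.00630444; B: 0.0886837; C: 0.166667.
Posterior ∝ prior × likelihood. Numerator for C: 0.2·0.166667 = 0.0333333.
Normalizing constant: 0.45·0.00630444 + 0.35·0.0886837 + 0.2·0.166667 = 0.0672096.
P(C | observation) = 0.0333333 / 0.0672096 = 0.495961.

0.4960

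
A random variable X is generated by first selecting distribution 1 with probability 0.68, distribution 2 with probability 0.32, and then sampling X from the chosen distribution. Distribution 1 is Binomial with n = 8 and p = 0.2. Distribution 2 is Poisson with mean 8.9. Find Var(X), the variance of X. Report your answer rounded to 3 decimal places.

15.314

Per component, 1: μ=1.6, E[X²]=3.84; 2: μ=8.9, E[X²]=88.11.
E[X] = 0.68·1.6 + 0.32·8.9 = 3.936.
E[X²] = 0.68·3.84 + 0.32·88.11 = 30.8064.
Var(X) = E[X²] − (E[X])² = 30.8064 − 15.4921 = 15.3143.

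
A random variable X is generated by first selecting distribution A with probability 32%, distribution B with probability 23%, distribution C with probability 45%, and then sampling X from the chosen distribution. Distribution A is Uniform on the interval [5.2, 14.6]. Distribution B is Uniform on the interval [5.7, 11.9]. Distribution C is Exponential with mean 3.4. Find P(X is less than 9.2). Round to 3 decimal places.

Conditional on each component, P(X < 9.2): A: 0.425532; B: 0.564516; C: 0.933189.
By total probability, P(X < 9.2) = 0.32·0.425532 + 0.23·0.564516 + 0.45·0.933189 = 0.685944.

0.686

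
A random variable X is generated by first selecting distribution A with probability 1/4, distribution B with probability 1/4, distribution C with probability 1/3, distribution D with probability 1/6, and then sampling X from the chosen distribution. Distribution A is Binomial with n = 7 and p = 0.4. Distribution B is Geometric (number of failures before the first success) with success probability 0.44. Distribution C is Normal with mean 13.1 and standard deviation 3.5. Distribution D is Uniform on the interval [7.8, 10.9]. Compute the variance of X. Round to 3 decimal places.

Per component, A: μ=2.8, E[X²]=9.52; B: μ=1.27273, E[X²]=4.5124; C: μ=13.1, E[X²]=183.86; D: μ=9.35, E[X²]=88.2233.
E[X] = 0.25·2.8 + 0.25·1.27273 + 0.333333·13.1 + 0.166667·9.35 = 6.94318.
E[X²] = 0.25·9.52 + 0.25·4.5124 + 0.333333·183.86 + 0.166667·88.2233 = 79.4987.
Var(X) = E[X²] − (E[X])² = 79.4987 − 48.2078 = 31.2909.

31.291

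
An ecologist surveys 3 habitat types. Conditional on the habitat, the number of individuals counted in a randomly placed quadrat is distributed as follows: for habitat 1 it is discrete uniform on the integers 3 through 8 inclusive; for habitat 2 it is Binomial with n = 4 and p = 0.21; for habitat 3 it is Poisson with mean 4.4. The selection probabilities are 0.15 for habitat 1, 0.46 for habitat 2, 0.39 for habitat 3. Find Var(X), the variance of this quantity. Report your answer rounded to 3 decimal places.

Per component, 1: μ=5.5, E[X²]=33.1667; 2: μ=0.84, E[X²]=1.3692; 3: μ=4.4, E[X²]=23.76.
E[X] = 0.15·5.5 + 0.46·0.84 + 0.39·4.4 = 2.9274.
E[X²] = 0.15·33.1667 + 0.46·1.3692 + 0.39·23.76 = 14.8712.
Var(X) = E[X²] − (E[X])² = 14.8712 − 8.56967 = 6.30156.

6.302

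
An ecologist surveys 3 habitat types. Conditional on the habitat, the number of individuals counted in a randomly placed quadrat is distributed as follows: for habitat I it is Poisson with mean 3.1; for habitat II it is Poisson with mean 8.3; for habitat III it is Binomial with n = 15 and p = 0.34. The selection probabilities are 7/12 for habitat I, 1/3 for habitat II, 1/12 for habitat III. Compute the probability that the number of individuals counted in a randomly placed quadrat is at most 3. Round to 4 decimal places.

0.3922

Conditional on each habitat, P(X ≤ 3): I: 0.62484; II: 0.0345545; III: 0.194043.
By total probability, P(X ≤ 3) = 0.583333·0.62484 + 0.333333·0.0345545 + 0.0833333·0.194043 = 0.392178.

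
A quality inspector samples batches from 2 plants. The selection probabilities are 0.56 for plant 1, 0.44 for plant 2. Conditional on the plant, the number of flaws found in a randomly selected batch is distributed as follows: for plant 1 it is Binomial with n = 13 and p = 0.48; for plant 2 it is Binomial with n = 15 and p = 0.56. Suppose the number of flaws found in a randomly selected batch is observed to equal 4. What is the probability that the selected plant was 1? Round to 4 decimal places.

0.8932

Likelihoods P(X=4 | ·): 1: 0.105512; 2: 0.0160644.
Posterior ∝ prior × likelihood. Numerator for 1: 0.56·0.105512 = 0.0590866.
Normalizing constant: 0.56·0.105512 + 0.44·0.0160644 = 0.0661549.
P(1 | observation) = 0.0590866 / 0.0661549 = 0.893155.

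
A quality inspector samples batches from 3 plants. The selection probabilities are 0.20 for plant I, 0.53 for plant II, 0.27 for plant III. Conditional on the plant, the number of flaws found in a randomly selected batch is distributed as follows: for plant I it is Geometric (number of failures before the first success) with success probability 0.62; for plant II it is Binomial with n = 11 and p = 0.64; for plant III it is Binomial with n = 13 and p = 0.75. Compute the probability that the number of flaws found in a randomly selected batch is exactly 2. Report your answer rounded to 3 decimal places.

Conditional on each plant, P(X = 2): I: 0.089528; II: 0.00228794; III: 1.04606e-05.
By total probability, P(X = 2) = 0.2·0.089528 + 0.53·0.00228794 + 0.27·1.04606e-05 = 0.019121.

0.019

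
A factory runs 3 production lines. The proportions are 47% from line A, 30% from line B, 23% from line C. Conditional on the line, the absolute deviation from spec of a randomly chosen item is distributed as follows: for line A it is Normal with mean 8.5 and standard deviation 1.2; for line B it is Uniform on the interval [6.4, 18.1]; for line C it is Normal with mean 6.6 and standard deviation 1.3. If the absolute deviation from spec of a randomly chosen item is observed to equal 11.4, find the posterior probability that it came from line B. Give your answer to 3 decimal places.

Likelihoods f(11.4 | ·): A: 0.0179279; B: 0.0854701; C: 0.000336178.
Posterior ∝ prior × likelihood. Numerator for B: 0.3·0.0854701 = 0.025641.
Normalizing constant: 0.47·0.0179279 + 0.3·0.0854701 + 0.23·0.000336178 = 0.0341444.
P(B | observation) = 0.025641 / 0.0341444 = 0.750957.

0.751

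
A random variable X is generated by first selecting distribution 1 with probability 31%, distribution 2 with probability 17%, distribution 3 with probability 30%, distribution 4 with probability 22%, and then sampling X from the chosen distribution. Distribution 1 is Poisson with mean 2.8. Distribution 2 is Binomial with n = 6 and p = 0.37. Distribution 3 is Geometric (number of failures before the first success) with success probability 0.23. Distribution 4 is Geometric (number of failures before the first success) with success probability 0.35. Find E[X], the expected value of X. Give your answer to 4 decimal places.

Component means — 1: 2.8; 2: 2.22; 3: 3.34783; 4: 1.85714.
E[X] = 0.31·2.8 + 0.17·2.22 + 0.3·3.34783 + 0.22·1.85714 = 2.65832.

2.6583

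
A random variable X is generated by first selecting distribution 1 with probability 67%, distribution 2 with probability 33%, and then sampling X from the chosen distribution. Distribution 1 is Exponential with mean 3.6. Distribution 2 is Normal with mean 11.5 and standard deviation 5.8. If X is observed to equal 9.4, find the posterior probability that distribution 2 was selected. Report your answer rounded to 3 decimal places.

Likelihoods f(9.4 | ·): 1: 0.0204036; 2: 0.0644192.
Posterior ∝ prior × likelihood. Numerator for 2: 0.33·0.0644192 = 0.0212583.
Normalizing constant: 0.67·0.0204036 + 0.33·0.0644192 = 0.0349287.
P(2 | observation) = 0.0212583 / 0.0349287 = 0.60862.

0.609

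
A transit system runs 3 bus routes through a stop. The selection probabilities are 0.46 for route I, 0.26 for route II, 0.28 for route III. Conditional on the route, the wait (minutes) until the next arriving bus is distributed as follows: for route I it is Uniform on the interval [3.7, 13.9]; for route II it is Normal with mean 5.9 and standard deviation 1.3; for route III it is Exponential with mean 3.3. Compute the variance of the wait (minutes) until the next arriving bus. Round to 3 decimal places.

12.871

Per component, I: μ=8.8, E[X²]=86.11; II: μ=5.9, E[X²]=36.5; III: μ=3.3, E[X²]=21.78.
E[X] = 0.46·8.8 + 0.26·5.9 + 0.28·3.3 = 6.506.
E[X²] = 0.46·86.11 + 0.26·36.5 + 0.28·21.78 = 55.199.
Var(X) = E[X²] − (E[X])² = 55.199 − 42.328 = 12.871.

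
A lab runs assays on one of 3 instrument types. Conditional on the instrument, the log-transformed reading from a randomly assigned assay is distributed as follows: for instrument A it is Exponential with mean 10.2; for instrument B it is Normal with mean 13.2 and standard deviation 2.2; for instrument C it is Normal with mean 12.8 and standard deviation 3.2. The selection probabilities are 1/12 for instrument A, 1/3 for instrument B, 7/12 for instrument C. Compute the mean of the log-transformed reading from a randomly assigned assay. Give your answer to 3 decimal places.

12.717

Component means — A: 10.2; B: 13.2; C: 12.8.
E[X] = 0.0833333·10.2 + 0.333333·13.2 + 0.583333·12.8 = 12.7167.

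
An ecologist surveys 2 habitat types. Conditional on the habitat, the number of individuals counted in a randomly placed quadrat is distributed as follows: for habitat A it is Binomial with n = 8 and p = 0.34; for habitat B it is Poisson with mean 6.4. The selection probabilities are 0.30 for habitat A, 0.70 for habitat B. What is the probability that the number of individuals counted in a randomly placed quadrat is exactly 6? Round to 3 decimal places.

Conditional on each habitat, P(X = 6): A: 0.0188417; B: 0.158585.
By total probability, P(X = 6) = 0.3·0.0188417 + 0.7·0.158585 = 0.116662.

0.117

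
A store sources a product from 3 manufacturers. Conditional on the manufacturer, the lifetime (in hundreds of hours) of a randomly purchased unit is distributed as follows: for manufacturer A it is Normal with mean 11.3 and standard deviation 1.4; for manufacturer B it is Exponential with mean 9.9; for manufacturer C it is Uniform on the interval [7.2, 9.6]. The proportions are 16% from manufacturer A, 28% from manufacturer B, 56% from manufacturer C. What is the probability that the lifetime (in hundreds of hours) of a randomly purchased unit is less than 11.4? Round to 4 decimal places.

0.8360

Conditional on each manufacturer, P(X < 11.4): A: 0.528472; B: 0.683843; C: 1.
By total probability, P(X < 11.4) = 0.16·0.528472 + 0.28·0.683843 + 0.56·1 = 0.836031.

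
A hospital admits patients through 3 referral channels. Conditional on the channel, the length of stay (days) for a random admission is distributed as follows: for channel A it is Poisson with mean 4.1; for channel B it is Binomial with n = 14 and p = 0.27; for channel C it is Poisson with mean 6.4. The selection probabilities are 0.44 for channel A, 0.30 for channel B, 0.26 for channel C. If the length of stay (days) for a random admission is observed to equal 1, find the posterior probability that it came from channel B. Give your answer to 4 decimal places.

0.3673

Likelihoods P(X=1 | ·): A: 0.067948; B: 0.0631959; C: 0.010634.
Posterior ∝ prior × likelihood. Numerator for B: 0.3·0.0631959 = 0.0189588.
Normalizing constant: 0.44·0.067948 + 0.3·0.0631959 + 0.26·0.010634 = 0.0516207.
P(B | observation) = 0.0189588 / 0.0516207 = 0.367271.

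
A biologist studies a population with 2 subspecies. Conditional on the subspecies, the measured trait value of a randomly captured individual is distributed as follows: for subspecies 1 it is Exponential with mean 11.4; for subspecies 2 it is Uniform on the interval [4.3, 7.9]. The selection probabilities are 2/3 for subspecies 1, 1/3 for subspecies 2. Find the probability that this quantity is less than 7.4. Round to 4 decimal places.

0.6054

Conditional on each subspecies, P(X < 7.4): 1: 0.477496; 2: 0.861111.
By total probability, P(X < 7.4) = 0.666667·0.477496 + 0.333333·0.861111 = 0.605368.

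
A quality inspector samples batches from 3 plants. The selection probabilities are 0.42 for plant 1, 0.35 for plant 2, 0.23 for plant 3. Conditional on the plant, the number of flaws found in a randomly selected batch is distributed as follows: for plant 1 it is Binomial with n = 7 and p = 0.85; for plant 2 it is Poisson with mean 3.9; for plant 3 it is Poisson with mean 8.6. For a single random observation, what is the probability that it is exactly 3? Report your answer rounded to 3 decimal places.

Conditional on each plant, P(X = 3): 1: 0.0108815; 2: 0.200122; 3: 0.0195169.
By total probability, P(X = 3) = 0.42·0.0108815 + 0.35·0.200122 + 0.23·0.0195169 = 0.0791017.

0.079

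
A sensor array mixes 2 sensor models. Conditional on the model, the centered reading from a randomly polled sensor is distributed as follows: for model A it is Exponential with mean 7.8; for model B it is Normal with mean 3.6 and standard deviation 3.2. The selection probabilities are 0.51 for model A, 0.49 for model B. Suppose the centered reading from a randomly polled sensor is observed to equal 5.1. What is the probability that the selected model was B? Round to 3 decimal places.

Likelihoods f(5.1 | ·): A: 0.066672; B: 0.111698.
Posterior ∝ prior × likelihood. Numerator for B: 0.49·0.111698 = 0.0547322.
Normalizing constant: 0.51·0.066672 + 0.49·0.111698 = 0.088735.
P(B | observation) = 0.0547322 / 0.088735 = 0.616806.

0.617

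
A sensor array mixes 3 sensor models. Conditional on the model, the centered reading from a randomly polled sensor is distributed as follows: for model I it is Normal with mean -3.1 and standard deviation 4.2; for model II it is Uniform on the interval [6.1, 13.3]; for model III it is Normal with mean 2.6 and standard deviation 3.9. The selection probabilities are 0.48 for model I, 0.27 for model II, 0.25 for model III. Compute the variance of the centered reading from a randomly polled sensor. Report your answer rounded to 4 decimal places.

Per component, I: μ=-3.1, E[X²]=27.25; II: μ=9.7, E[X²]=98.41; III: μ=2.6, E[X²]=21.97.
E[X] = 0.48·-3.1 + 0.27·9.7 + 0.25·2.6 = 1.781.
E[X²] = 0.48·27.25 + 0.27·98.41 + 0.25·21.97 = 45.1432.
Var(X) = E[X²] − (E[X])² = 45.1432 − 3.17196 = 41.9712.

41.9712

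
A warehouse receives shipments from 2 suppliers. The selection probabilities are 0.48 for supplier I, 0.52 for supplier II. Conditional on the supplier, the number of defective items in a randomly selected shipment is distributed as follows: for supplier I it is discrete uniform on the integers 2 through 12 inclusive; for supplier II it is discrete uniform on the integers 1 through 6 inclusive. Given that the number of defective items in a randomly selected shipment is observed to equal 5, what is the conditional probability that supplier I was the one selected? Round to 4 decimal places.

0.3349

Likelihoods P(X=5 | ·): I: 0.0909091; II: 0.166667.
Posterior ∝ prior × likelihood. Numerator for I: 0.48·0.0909091 = 0.0436364.
Normalizing constant: 0.48·0.0909091 + 0.52·0.166667 = 0.130303.
P(I | observation) = 0.0436364 / 0.130303 = 0.334884.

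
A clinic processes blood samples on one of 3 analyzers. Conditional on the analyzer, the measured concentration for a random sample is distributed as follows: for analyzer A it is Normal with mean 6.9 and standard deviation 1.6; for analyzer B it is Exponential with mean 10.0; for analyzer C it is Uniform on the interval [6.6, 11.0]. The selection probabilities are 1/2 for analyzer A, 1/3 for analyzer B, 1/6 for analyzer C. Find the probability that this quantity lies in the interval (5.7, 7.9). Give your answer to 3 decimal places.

0.340

Conditional on each analyzer, P(5.7 < X < 7.9): A: 0.507387; B: 0.111681; C: 0.295455.
By total probability, P(5.7 < X < 7.9) = 0.5·0.507387 + 0.333333·0.111681 + 0.166667·0.295455 = 0.340163.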